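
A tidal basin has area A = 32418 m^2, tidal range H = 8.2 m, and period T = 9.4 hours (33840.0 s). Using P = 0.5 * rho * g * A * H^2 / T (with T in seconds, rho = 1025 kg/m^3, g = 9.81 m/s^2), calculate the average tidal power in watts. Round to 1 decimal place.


Convert period to seconds: T = 9.4 * 3600 = 33840.0 s
H^2 = 8.2^2 = 67.24
P = 0.5 * rho * g * A * H^2 / T
P = 0.5 * 1025 * 9.81 * 32418 * 67.24 / 33840.0
P = 323851.9 W

323851.9


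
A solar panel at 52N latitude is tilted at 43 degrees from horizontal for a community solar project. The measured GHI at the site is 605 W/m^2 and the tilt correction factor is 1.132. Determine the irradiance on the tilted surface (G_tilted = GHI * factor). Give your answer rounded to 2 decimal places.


Identify the given values:
  GHI = 605 W/m^2, tilt correction factor = 1.132
Apply the formula G_tilted = GHI * factor:
  G_tilted = 605 * 1.132
  G_tilted = 684.86 W/m^2

684.86


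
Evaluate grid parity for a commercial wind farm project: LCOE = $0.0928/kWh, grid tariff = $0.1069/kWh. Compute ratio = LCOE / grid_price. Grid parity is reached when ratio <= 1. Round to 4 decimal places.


Compare LCOE to grid price:
  LCOE = $0.0928/kWh, Grid price = $0.1069/kWh
  Ratio = LCOE / grid_price = 0.0928 / 0.1069 = 0.8681
  Grid parity achieved (ratio <= 1)? yes

0.8681


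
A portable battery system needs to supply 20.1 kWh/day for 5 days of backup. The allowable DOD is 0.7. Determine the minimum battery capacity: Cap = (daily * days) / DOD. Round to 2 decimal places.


Total energy needed = daily * days = 20.1 * 5 = 100.5 kWh
Account for depth of discharge:
  Cap = total_energy / DOD = 100.5 / 0.7
  Cap = 143.57 kWh

143.57


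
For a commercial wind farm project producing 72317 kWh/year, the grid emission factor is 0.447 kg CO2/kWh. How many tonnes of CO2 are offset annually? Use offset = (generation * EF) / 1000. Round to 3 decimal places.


CO2 offset in kg = generation * emission_factor
CO2 offset = 72317 * 0.447 = 32325.7 kg
Convert to tonnes:
  CO2 offset = 32325.7 / 1000 = 32.326 tonnes

32.326


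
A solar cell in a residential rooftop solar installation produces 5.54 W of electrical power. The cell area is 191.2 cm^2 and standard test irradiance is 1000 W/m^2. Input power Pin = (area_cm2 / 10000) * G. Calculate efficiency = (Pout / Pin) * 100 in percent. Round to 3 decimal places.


First compute the input power:
  Pin = area_cm2 / 10000 * G = 191.2 / 10000 * 1000 = 19.12 W
Then compute efficiency:
  Efficiency = (Pout / Pin) * 100 = (5.54 / 19.12) * 100
  Efficiency = 28.975%

28.975


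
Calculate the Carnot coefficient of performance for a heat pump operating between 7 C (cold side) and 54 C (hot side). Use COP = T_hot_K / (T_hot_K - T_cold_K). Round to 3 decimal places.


Convert to Kelvin:
  T_hot = 54 + 273.15 = 327.15 K
  T_cold = 7 + 273.15 = 280.15 K
Apply Carnot COP formula:
  COP = T_hot_K / (T_hot_K - T_cold_K) = 327.15 / 47.0
  COP = 6.961

6.961


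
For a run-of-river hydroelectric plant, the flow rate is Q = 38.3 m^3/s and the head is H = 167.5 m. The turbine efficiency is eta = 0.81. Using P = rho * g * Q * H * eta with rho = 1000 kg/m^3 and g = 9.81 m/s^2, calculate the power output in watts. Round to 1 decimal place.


Apply the hydropower formula P = rho * g * Q * H * eta
rho * g = 1000 * 9.81 = 9810.0
P = 9810.0 * 38.3 * 167.5 * 0.81
P = 50976218.0 W

50976218.0


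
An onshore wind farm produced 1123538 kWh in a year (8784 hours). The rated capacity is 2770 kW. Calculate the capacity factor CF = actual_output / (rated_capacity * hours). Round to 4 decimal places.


Capacity factor = actual output / maximum possible output
Maximum possible = rated * hours = 2770 * 8784 = 24331680 kWh
CF = 1123538 / 24331680
CF = 0.0462

0.0462


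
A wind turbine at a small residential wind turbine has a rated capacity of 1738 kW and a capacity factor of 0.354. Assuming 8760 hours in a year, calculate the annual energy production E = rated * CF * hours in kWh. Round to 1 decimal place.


Annual energy = rated_kW * capacity_factor * hours_per_year
Given: P_rated = 1738 kW, CF = 0.354, hours = 8760
E = 1738 * 0.354 * 8760
E = 5389607.5 kWh

5389607.5


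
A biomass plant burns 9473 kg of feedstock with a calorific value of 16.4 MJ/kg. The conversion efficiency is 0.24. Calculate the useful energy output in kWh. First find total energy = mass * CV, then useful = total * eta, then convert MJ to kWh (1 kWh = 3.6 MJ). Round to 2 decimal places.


Total energy = mass * CV = 9473 * 16.4 = 155357.2 MJ
Useful energy = total * eta = 155357.2 * 0.24 = 37285.73 MJ
Convert to kWh: 37285.73 / 3.6
Useful energy = 10357.15 kWh

10357.15


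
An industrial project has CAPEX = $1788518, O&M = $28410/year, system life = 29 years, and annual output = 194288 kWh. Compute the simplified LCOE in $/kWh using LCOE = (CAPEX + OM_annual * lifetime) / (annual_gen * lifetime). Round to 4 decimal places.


Total cost = CAPEX + OM * lifetime = 1788518 + 28410 * 29 = 1788518 + 823890 = 2612408
Total generation = annual * lifetime = 194288 * 29 = 5634352 kWh
LCOE = 2612408 / 5634352
LCOE = 0.4637 $/kWh

0.4637


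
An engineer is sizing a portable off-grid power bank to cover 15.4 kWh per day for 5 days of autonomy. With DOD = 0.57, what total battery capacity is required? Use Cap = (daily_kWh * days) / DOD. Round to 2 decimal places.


Total energy needed = daily * days = 15.4 * 5 = 77.0 kWh
Account for depth of discharge:
  Cap = total_energy / DOD = 77.0 / 0.57
  Cap = 135.09 kWh

135.09


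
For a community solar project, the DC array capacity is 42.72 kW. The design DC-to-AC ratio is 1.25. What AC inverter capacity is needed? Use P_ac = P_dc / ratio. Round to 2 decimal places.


The inverter AC capacity is determined by the DC/AC ratio.
Given: P_dc = 42.72 kW, DC/AC ratio = 1.25
P_ac = P_dc / ratio = 42.72 / 1.25
P_ac = 34.18 kW

34.18


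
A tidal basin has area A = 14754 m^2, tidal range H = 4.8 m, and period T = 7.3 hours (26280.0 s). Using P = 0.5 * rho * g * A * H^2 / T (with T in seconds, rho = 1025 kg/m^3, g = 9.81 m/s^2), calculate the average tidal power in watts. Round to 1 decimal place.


Convert period to seconds: T = 7.3 * 3600 = 26280.0 s
H^2 = 4.8^2 = 23.04
P = 0.5 * rho * g * A * H^2 / T
P = 0.5 * 1025 * 9.81 * 14754 * 23.04 / 26280.0
P = 65032.4 W

65032.4


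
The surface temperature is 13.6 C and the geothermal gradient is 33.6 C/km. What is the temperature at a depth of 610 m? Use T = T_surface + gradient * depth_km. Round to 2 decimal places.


Convert depth to km: 610 / 1000 = 0.61 km
Temperature increase = gradient * depth_km = 33.6 * 0.61 = 20.5 C
Temperature at depth = T_surface + delta_T = 13.6 + 20.5
T = 34.10 C

34.10


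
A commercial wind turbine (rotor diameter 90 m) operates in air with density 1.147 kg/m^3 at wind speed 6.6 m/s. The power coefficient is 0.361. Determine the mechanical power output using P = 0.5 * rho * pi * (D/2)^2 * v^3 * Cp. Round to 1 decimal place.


Step 1 -- Compute swept area:
  A = pi * (D/2)^2 = pi * (90/2)^2 = 6361.73 m^2
Step 2 -- Apply wind power equation:
  P = 0.5 * rho * A * v^3 * Cp
  v^3 = 6.6^3 = 287.496
  P = 0.5 * 1.147 * 6361.73 * 287.496 * 0.361
  P = 378658.2 W

378658.2


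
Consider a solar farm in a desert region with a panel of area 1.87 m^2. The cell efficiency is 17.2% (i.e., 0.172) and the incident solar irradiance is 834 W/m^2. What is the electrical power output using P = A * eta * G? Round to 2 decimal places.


Use the solar power formula P = A * eta * G.
Given: A = 1.87 m^2, eta = 0.172, G = 834 W/m^2
P = 1.87 * 0.172 * 834
P = 268.25 W

268.25


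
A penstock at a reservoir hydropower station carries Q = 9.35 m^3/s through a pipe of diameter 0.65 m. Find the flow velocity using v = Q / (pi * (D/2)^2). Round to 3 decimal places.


Compute pipe cross-sectional area:
  A = pi * (D/2)^2 = pi * (0.65/2)^2 = 0.3318 m^2
Calculate velocity:
  v = Q / A = 9.35 / 0.3318
  v = 28.177 m/s

28.177


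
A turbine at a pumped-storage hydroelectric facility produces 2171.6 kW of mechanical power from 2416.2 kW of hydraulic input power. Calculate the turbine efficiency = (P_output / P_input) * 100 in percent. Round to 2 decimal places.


Turbine efficiency = (output power / input power) * 100
eta = (2171.6 / 2416.2) * 100
eta = 89.88%

89.88


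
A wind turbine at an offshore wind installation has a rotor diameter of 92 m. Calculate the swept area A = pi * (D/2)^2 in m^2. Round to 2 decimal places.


Compute the rotor radius:
  r = D / 2 = 92 / 2 = 46.0 m
Calculate swept area:
  A = pi * r^2 = pi * 46.0^2
  A = 6647.61 m^2

6647.61


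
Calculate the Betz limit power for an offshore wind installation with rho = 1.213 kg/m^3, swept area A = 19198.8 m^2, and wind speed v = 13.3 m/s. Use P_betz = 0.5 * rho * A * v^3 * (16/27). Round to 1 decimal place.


The Betz coefficient Cp_max = 16/27 = 0.5926
v^3 = 13.3^3 = 2352.637
P_betz = 0.5 * rho * A * v^3 * Cp_max
P_betz = 0.5 * 1.213 * 19198.8 * 2352.637 * 0.5926
P_betz = 16233644.5 W

16233644.5


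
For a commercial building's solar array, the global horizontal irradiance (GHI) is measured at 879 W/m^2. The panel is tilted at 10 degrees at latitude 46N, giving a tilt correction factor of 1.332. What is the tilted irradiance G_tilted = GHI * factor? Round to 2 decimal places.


Identify the given values:
  GHI = 879 W/m^2, tilt correction factor = 1.332
Apply the formula G_tilted = GHI * factor:
  G_tilted = 879 * 1.332
  G_tilted = 1170.83 W/m^2

1170.83


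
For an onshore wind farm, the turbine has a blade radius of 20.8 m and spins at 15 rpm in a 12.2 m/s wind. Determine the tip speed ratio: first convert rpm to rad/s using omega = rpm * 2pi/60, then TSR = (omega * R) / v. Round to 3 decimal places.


Convert rotational speed to rad/s:
  omega = 15 * 2 * pi / 60 = 1.5708 rad/s
Compute tip speed:
  v_tip = omega * R = 1.5708 * 20.8 = 32.673 m/s
Tip speed ratio:
  TSR = v_tip / v_wind = 32.673 / 12.2 = 2.678

2.678


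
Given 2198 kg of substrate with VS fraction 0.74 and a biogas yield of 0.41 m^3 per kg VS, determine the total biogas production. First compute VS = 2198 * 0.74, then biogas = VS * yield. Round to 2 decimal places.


Compute volatile solids:
  VS = mass * VS_fraction = 2198 * 0.74 = 1626.52 kg
Calculate biogas volume:
  Biogas = VS * specific_yield = 1626.52 * 0.41
  Biogas = 666.87 m^3

666.87


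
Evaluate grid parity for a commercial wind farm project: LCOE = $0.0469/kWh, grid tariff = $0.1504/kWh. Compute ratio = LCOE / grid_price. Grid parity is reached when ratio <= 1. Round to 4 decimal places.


Compare LCOE to grid price:
  LCOE = $0.0469/kWh, Grid price = $0.1504/kWh
  Ratio = LCOE / grid_price = 0.0469 / 0.1504 = 0.3118
  Grid parity achieved (ratio <= 1)? yes

0.3118


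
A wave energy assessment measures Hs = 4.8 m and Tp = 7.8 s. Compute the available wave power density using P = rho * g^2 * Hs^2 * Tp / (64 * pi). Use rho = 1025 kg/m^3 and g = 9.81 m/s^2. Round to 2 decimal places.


Apply wave power formula:
  g^2 = 9.81^2 = 96.2361
  Hs^2 = 4.8^2 = 23.04
  Numerator = rho * g^2 * Hs^2 * Tp = 1025 * 96.2361 * 23.04 * 7.8 = 17727151.55
  Denominator = 64 * pi = 201.0619
  P = 17727151.55 / 201.0619 = 88167.62 W/m

88167.62


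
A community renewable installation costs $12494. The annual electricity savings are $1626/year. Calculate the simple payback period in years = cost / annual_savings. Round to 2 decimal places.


Simple payback period = initial cost / annual savings
Payback = 12494 / 1626
Payback = 7.68 years

7.68


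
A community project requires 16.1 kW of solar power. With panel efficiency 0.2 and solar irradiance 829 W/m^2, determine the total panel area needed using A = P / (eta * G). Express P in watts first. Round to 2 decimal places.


Convert target power to watts: P = 16.1 * 1000 = 16100.0 W
Compute denominator: eta * G = 0.2 * 829 = 165.8
Required area A = P / (eta * G) = 16100.0 / 165.8
A = 97.10 m^2

97.10


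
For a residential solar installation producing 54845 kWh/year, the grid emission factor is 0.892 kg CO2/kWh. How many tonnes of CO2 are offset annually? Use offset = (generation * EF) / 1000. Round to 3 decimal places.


CO2 offset in kg = generation * emission_factor
CO2 offset = 54845 * 0.892 = 48921.74 kg
Convert to tonnes:
  CO2 offset = 48921.74 / 1000 = 48.922 tonnes

48.922


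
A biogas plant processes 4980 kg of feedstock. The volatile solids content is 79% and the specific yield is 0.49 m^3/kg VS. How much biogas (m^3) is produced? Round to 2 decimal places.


Compute volatile solids:
  VS = mass * VS_fraction = 4980 * 0.79 = 3934.2 kg
Calculate biogas volume:
  Biogas = VS * specific_yield = 3934.2 * 0.49
  Biogas = 1927.76 m^3

1927.76


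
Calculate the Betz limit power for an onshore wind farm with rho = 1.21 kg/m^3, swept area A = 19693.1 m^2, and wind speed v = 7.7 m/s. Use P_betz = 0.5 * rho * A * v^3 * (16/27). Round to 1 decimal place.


The Betz coefficient Cp_max = 16/27 = 0.5926
v^3 = 7.7^3 = 456.533
P_betz = 0.5 * rho * A * v^3 * Cp_max
P_betz = 0.5 * 1.21 * 19693.1 * 456.533 * 0.5926
P_betz = 3223278.7 W

3223278.7


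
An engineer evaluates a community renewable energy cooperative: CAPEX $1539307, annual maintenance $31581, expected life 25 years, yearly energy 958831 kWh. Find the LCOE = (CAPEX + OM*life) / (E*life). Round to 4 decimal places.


Total cost = CAPEX + OM * lifetime = 1539307 + 31581 * 25 = 1539307 + 789525 = 2328832
Total generation = annual * lifetime = 958831 * 25 = 23970775 kWh
LCOE = 2328832 / 23970775
LCOE = 0.0972 $/kWh

0.0972


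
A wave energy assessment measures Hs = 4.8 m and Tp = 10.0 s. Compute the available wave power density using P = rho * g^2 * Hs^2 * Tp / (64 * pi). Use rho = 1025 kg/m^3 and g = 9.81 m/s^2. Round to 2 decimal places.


Apply wave power formula:
  g^2 = 9.81^2 = 96.2361
  Hs^2 = 4.8^2 = 23.04
  Numerator = rho * g^2 * Hs^2 * Tp = 1025 * 96.2361 * 23.04 * 10.0 = 22727117.38
  Denominator = 64 * pi = 201.0619
  P = 22727117.38 / 201.0619 = 113035.41 W/m

113035.41


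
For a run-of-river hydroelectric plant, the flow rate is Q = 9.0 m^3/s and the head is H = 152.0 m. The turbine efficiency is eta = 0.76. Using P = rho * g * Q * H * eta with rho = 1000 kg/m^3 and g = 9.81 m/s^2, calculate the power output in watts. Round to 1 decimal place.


Apply the hydropower formula P = rho * g * Q * H * eta
rho * g = 1000 * 9.81 = 9810.0
P = 9810.0 * 9.0 * 152.0 * 0.76
P = 10199260.8 W

10199260.8


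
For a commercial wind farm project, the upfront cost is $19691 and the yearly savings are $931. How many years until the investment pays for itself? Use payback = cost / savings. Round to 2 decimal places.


Simple payback period = initial cost / annual savings
Payback = 19691 / 931
Payback = 21.15 years

21.15


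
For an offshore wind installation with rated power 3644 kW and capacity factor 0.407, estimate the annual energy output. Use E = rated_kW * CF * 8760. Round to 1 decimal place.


Annual energy = rated_kW * capacity_factor * hours_per_year
Given: P_rated = 3644 kW, CF = 0.407, hours = 8760
E = 3644 * 0.407 * 8760
E = 12992026.1 kWh

12992026.1


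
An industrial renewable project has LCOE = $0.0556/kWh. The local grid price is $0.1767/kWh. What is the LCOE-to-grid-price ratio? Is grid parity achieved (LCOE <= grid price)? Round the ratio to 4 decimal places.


Compare LCOE to grid price:
  LCOE = $0.0556/kWh, Grid price = $0.1767/kWh
  Ratio = LCOE / grid_price = 0.0556 / 0.1767 = 0.3147
  Grid parity achieved (ratio <= 1)? yes

0.3147


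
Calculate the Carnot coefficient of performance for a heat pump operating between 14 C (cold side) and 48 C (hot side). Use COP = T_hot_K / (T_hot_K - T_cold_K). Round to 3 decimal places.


Convert to Kelvin:
  T_hot = 48 + 273.15 = 321.15 K
  T_cold = 14 + 273.15 = 287.15 K
Apply Carnot COP formula:
  COP = T_hot_K / (T_hot_K - T_cold_K) = 321.15 / 34.0
  COP = 9.446

9.446


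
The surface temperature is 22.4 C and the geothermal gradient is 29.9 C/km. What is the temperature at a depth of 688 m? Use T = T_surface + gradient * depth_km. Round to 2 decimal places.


Convert depth to km: 688 / 1000 = 0.688 km
Temperature increase = gradient * depth_km = 29.9 * 0.688 = 20.57 C
Temperature at depth = T_surface + delta_T = 22.4 + 20.57
T = 42.97 C

42.97


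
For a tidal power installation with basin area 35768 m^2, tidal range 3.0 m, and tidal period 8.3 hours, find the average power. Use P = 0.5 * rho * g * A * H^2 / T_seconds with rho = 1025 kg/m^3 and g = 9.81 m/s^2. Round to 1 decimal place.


Convert period to seconds: T = 8.3 * 3600 = 29880.0 s
H^2 = 3.0^2 = 9.0
P = 0.5 * rho * g * A * H^2 / T
P = 0.5 * 1025 * 9.81 * 35768 * 9.0 / 29880.0
P = 54165.1 W

54165.1


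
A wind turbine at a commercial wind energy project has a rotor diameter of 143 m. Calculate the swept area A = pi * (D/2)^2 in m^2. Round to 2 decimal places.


Compute the rotor radius:
  r = D / 2 = 143 / 2 = 71.5 m
Calculate swept area:
  A = pi * r^2 = pi * 71.5^2
  A = 16060.61 m^2

16060.61


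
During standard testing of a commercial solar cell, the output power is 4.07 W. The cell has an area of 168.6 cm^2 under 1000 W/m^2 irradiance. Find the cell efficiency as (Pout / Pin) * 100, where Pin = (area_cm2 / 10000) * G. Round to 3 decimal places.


First compute the input power:
  Pin = area_cm2 / 10000 * G = 168.6 / 10000 * 1000 = 16.86 W
Then compute efficiency:
  Efficiency = (Pout / Pin) * 100 = (4.07 / 16.86) * 100
  Efficiency = 24.140%

24.140


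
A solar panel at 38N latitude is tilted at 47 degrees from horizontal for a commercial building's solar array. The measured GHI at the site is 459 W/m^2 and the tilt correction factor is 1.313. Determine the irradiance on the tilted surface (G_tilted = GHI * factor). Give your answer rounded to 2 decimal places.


Identify the given values:
  GHI = 459 W/m^2, tilt correction factor = 1.313
Apply the formula G_tilted = GHI * factor:
  G_tilted = 459 * 1.313
  G_tilted = 602.67 W/m^2

602.67


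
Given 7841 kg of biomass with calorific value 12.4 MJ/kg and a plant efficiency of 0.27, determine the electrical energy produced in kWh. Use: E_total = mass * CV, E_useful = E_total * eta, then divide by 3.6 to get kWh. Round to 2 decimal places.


Total energy = mass * CV = 7841 * 12.4 = 97228.4 MJ
Useful energy = total * eta = 97228.4 * 0.27 = 26251.67 MJ
Convert to kWh: 26251.67 / 3.6
Useful energy = 7292.13 kWh

7292.13


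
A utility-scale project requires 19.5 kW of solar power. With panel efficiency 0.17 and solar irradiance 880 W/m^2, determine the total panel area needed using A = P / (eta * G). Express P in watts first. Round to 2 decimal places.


Convert target power to watts: P = 19.5 * 1000 = 19500.0 W
Compute denominator: eta * G = 0.17 * 880 = 149.6
Required area A = P / (eta * G) = 19500.0 / 149.6
A = 130.35 m^2

130.35


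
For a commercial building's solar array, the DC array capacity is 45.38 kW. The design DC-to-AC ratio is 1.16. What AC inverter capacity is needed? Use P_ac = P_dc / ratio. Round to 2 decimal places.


The inverter AC capacity is determined by the DC/AC ratio.
Given: P_dc = 45.38 kW, DC/AC ratio = 1.16
P_ac = P_dc / ratio = 45.38 / 1.16
P_ac = 39.12 kW

39.12


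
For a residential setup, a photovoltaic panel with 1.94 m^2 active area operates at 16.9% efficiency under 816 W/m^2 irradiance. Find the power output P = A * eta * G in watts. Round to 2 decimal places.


Use the solar power formula P = A * eta * G.
Given: A = 1.94 m^2, eta = 0.169, G = 816 W/m^2
P = 1.94 * 0.169 * 816
P = 267.53 W

267.53


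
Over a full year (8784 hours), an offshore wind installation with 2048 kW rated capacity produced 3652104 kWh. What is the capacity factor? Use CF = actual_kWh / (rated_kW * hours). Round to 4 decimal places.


Capacity factor = actual output / maximum possible output
Maximum possible = rated * hours = 2048 * 8784 = 17989632 kWh
CF = 3652104 / 17989632
CF = 0.2030

0.2030


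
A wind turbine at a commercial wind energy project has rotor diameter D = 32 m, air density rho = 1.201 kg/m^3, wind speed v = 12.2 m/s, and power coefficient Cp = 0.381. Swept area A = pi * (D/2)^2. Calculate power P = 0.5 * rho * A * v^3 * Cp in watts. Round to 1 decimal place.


Step 1 -- Compute swept area:
  A = pi * (D/2)^2 = pi * (32/2)^2 = 804.25 m^2
Step 2 -- Apply wind power equation:
  P = 0.5 * rho * A * v^3 * Cp
  v^3 = 12.2^3 = 1815.848
  P = 0.5 * 1.201 * 804.25 * 1815.848 * 0.381
  P = 334123.7 W

334123.7


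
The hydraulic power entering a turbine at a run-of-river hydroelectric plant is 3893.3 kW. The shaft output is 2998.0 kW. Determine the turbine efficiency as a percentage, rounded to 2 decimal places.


Turbine efficiency = (output power / input power) * 100
eta = (2998.0 / 3893.3) * 100
eta = 77.00%

77.00


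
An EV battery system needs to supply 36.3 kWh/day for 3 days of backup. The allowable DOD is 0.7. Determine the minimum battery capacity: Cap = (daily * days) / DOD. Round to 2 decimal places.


Total energy needed = daily * days = 36.3 * 3 = 108.9 kWh
Account for depth of discharge:
  Cap = total_energy / DOD = 108.9 / 0.7
  Cap = 155.57 kWh

155.57


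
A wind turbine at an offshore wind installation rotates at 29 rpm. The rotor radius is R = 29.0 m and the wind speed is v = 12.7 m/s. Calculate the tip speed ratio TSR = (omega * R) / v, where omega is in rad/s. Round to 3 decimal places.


Convert rotational speed to rad/s:
  omega = 29 * 2 * pi / 60 = 3.0369 rad/s
Compute tip speed:
  v_tip = omega * R = 3.0369 * 29.0 = 88.069 m/s
Tip speed ratio:
  TSR = v_tip / v_wind = 88.069 / 12.7 = 6.935

6.935


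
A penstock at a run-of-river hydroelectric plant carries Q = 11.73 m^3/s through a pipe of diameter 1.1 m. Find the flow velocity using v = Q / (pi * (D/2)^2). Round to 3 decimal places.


Compute pipe cross-sectional area:
  A = pi * (D/2)^2 = pi * (1.1/2)^2 = 0.9503 m^2
Calculate velocity:
  v = Q / A = 11.73 / 0.9503
  v = 12.343 m/s

12.343


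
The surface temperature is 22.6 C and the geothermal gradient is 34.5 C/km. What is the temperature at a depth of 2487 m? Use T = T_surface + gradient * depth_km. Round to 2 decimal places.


Convert depth to km: 2487 / 1000 = 2.487 km
Temperature increase = gradient * depth_km = 34.5 * 2.487 = 85.8 C
Temperature at depth = T_surface + delta_T = 22.6 + 85.8
T = 108.40 C

108.40


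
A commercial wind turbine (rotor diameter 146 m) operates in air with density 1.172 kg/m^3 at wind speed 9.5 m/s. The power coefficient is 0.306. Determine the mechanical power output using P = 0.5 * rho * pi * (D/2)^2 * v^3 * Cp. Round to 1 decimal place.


Step 1 -- Compute swept area:
  A = pi * (D/2)^2 = pi * (146/2)^2 = 16741.55 m^2
Step 2 -- Apply wind power equation:
  P = 0.5 * rho * A * v^3 * Cp
  v^3 = 9.5^3 = 857.375
  P = 0.5 * 1.172 * 16741.55 * 857.375 * 0.306
  P = 2573863.1 W

2573863.1


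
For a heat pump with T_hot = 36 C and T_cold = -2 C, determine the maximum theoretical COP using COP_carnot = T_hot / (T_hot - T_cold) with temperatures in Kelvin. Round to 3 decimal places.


Convert to Kelvin:
  T_hot = 36 + 273.15 = 309.15 K
  T_cold = -2 + 273.15 = 271.15 K
Apply Carnot COP formula:
  COP = T_hot_K / (T_hot_K - T_cold_K) = 309.15 / 38.0
  COP = 8.136

8.136


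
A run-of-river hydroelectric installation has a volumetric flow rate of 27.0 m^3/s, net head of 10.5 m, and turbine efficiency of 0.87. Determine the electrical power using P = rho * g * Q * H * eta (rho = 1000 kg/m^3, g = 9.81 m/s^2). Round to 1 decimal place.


Apply the hydropower formula P = rho * g * Q * H * eta
rho * g = 1000 * 9.81 = 9810.0
P = 9810.0 * 27.0 * 10.5 * 0.87
P = 2419587.5 W

2419587.5


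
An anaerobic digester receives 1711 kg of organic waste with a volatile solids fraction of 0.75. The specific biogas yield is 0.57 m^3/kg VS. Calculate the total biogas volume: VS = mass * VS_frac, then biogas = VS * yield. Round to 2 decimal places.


Compute volatile solids:
  VS = mass * VS_fraction = 1711 * 0.75 = 1283.25 kg
Calculate biogas volume:
  Biogas = VS * specific_yield = 1283.25 * 0.57
  Biogas = 731.45 m^3

731.45


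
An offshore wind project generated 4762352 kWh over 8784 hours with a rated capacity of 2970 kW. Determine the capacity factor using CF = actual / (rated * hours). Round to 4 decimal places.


Capacity factor = actual output / maximum possible output
Maximum possible = rated * hours = 2970 * 8784 = 26088480 kWh
CF = 4762352 / 26088480
CF = 0.1825

0.1825


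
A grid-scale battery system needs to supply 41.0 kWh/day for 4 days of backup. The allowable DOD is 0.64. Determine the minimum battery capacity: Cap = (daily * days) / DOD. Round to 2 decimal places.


Total energy needed = daily * days = 41.0 * 4 = 164.0 kWh
Account for depth of discharge:
  Cap = total_energy / DOD = 164.0 / 0.64
  Cap = 256.25 kWh

256.25


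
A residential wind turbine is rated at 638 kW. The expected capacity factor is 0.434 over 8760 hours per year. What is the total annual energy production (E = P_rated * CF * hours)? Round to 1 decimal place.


Annual energy = rated_kW * capacity_factor * hours_per_year
Given: P_rated = 638 kW, CF = 0.434, hours = 8760
E = 638 * 0.434 * 8760
E = 2425573.9 kWh

2425573.9


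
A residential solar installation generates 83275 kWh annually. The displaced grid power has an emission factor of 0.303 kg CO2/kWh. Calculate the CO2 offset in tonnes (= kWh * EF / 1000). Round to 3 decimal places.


CO2 offset in kg = generation * emission_factor
CO2 offset = 83275 * 0.303 = 25232.33 kg
Convert to tonnes:
  CO2 offset = 25232.33 / 1000 = 25.232 tonnes

25.232


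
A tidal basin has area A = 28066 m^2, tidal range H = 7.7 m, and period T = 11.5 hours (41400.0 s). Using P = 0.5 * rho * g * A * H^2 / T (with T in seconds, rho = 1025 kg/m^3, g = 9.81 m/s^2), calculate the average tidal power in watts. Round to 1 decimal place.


Convert period to seconds: T = 11.5 * 3600 = 41400.0 s
H^2 = 7.7^2 = 59.29
P = 0.5 * rho * g * A * H^2 / T
P = 0.5 * 1025 * 9.81 * 28066 * 59.29 / 41400.0
P = 202080.5 W

202080.5


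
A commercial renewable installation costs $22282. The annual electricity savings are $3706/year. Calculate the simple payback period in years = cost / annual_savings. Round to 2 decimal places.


Simple payback period = initial cost / annual savings
Payback = 22282 / 3706
Payback = 6.01 years

6.01


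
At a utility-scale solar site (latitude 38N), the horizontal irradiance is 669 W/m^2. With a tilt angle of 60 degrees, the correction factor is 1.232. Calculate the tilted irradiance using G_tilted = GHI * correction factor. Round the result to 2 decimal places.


Identify the given values:
  GHI = 669 W/m^2, tilt correction factor = 1.232
Apply the formula G_tilted = GHI * factor:
  G_tilted = 669 * 1.232
  G_tilted = 824.21 W/m^2

824.21


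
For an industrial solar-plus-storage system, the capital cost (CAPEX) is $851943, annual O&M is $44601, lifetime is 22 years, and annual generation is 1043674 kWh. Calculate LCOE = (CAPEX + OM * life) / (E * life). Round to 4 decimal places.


Total cost = CAPEX + OM * lifetime = 851943 + 44601 * 22 = 851943 + 981222 = 1833165
Total generation = annual * lifetime = 1043674 * 22 = 22960828 kWh
LCOE = 1833165 / 22960828
LCOE = 0.0798 $/kWh

0.0798


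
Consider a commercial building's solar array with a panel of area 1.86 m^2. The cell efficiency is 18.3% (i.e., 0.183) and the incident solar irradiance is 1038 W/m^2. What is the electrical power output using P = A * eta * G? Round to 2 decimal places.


Use the solar power formula P = A * eta * G.
Given: A = 1.86 m^2, eta = 0.183, G = 1038 W/m^2
P = 1.86 * 0.183 * 1038
P = 353.31 W

353.31


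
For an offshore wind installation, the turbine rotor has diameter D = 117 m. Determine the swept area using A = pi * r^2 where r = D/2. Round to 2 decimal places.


Compute the rotor radius:
  r = D / 2 = 117 / 2 = 58.5 m
Calculate swept area:
  A = pi * r^2 = pi * 58.5^2
  A = 10751.32 m^2

10751.32


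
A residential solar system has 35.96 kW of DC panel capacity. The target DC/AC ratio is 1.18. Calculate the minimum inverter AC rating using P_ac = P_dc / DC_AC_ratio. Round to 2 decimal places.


The inverter AC capacity is determined by the DC/AC ratio.
Given: P_dc = 35.96 kW, DC/AC ratio = 1.18
P_ac = P_dc / ratio = 35.96 / 1.18
P_ac = 30.47 kW

30.47


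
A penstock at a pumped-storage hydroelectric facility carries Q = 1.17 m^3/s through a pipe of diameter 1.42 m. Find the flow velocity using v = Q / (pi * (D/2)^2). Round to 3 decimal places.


Compute pipe cross-sectional area:
  A = pi * (D/2)^2 = pi * (1.42/2)^2 = 1.5837 m^2
Calculate velocity:
  v = Q / A = 1.17 / 1.5837
  v = 0.739 m/s

0.739


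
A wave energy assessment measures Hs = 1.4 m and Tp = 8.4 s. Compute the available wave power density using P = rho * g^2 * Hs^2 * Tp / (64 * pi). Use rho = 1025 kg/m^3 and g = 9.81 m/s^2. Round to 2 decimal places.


Apply wave power formula:
  g^2 = 9.81^2 = 96.2361
  Hs^2 = 1.4^2 = 1.96
  Numerator = rho * g^2 * Hs^2 * Tp = 1025 * 96.2361 * 1.96 * 8.4 = 1624041.93
  Denominator = 64 * pi = 201.0619
  P = 1624041.93 / 201.0619 = 8077.32 W/m

8077.32


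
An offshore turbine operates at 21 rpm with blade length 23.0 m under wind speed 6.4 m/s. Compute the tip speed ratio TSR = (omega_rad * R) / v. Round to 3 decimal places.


Convert rotational speed to rad/s:
  omega = 21 * 2 * pi / 60 = 2.1991 rad/s
Compute tip speed:
  v_tip = omega * R = 2.1991 * 23.0 = 50.58 m/s
Tip speed ratio:
  TSR = v_tip / v_wind = 50.58 / 6.4 = 7.903

7.903


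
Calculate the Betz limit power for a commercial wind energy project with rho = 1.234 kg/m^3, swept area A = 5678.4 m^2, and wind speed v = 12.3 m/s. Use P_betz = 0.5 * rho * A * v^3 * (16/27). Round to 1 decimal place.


The Betz coefficient Cp_max = 16/27 = 0.5926
v^3 = 12.3^3 = 1860.867
P_betz = 0.5 * rho * A * v^3 * Cp_max
P_betz = 0.5 * 1.234 * 5678.4 * 1860.867 * 0.5926
P_betz = 3863515.9 W

3863515.9


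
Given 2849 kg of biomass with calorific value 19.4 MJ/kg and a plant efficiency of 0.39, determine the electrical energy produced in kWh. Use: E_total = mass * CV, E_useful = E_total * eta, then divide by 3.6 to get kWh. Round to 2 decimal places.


Total energy = mass * CV = 2849 * 19.4 = 55270.6 MJ
Useful energy = total * eta = 55270.6 * 0.39 = 21555.53 MJ
Convert to kWh: 21555.53 / 3.6
Useful energy = 5987.65 kWh

5987.65


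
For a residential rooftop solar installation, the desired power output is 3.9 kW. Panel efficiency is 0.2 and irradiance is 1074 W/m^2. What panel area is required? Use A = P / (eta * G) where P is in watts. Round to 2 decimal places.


Convert target power to watts: P = 3.9 * 1000 = 3900.0 W
Compute denominator: eta * G = 0.2 * 1074 = 214.8
Required area A = P / (eta * G) = 3900.0 / 214.8
A = 18.16 m^2

18.16


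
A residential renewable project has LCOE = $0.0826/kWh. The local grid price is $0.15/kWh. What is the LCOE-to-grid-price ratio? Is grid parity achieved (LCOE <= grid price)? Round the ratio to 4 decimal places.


Compare LCOE to grid price:
  LCOE = $0.0826/kWh, Grid price = $0.15/kWh
  Ratio = LCOE / grid_price = 0.0826 / 0.15 = 0.5507
  Grid parity achieved (ratio <= 1)? yes

0.5507


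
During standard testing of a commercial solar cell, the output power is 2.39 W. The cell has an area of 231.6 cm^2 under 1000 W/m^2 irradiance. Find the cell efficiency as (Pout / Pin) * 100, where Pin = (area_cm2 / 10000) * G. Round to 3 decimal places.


First compute the input power:
  Pin = area_cm2 / 10000 * G = 231.6 / 10000 * 1000 = 23.16 W
Then compute efficiency:
  Efficiency = (Pout / Pin) * 100 = (2.39 / 23.16) * 100
  Efficiency = 10.320%

10.320


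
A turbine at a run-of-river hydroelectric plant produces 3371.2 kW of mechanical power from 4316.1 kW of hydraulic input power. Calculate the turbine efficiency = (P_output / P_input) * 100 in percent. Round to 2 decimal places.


Turbine efficiency = (output power / input power) * 100
eta = (3371.2 / 4316.1) * 100
eta = 78.11%

78.11


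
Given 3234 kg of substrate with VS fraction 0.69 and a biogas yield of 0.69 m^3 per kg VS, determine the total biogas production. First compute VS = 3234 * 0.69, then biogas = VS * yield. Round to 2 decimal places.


Compute volatile solids:
  VS = mass * VS_fraction = 3234 * 0.69 = 2231.46 kg
Calculate biogas volume:
  Biogas = VS * specific_yield = 2231.46 * 0.69
  Biogas = 1539.71 m^3

1539.71


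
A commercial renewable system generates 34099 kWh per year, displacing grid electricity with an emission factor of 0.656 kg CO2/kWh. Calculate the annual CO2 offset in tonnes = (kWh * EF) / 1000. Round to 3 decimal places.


CO2 offset in kg = generation * emission_factor
CO2 offset = 34099 * 0.656 = 22368.94 kg
Convert to tonnes:
  CO2 offset = 22368.94 / 1000 = 22.369 tonnes

22.369


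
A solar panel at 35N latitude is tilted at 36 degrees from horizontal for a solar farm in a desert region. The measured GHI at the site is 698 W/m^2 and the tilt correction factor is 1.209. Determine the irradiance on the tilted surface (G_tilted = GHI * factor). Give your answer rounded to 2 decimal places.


Identify the given values:
  GHI = 698 W/m^2, tilt correction factor = 1.209
Apply the formula G_tilted = GHI * factor:
  G_tilted = 698 * 1.209
  G_tilted = 843.88 W/m^2

843.88


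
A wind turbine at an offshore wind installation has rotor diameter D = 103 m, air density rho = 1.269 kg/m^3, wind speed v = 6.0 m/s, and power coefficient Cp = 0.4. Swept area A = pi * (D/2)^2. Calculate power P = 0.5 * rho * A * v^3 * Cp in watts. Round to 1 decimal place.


Step 1 -- Compute swept area:
  A = pi * (D/2)^2 = pi * (103/2)^2 = 8332.29 m^2
Step 2 -- Apply wind power equation:
  P = 0.5 * rho * A * v^3 * Cp
  v^3 = 6.0^3 = 216.0
  P = 0.5 * 1.269 * 8332.29 * 216.0 * 0.4
  P = 456782.8 W

456782.8


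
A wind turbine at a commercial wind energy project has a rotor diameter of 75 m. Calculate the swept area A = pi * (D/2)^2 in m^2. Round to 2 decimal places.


Compute the rotor radius:
  r = D / 2 = 75 / 2 = 37.5 m
Calculate swept area:
  A = pi * r^2 = pi * 37.5^2
  A = 4417.86 m^2

4417.86


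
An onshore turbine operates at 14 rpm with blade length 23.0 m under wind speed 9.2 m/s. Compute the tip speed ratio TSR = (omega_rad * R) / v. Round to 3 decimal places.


Convert rotational speed to rad/s:
  omega = 14 * 2 * pi / 60 = 1.4661 rad/s
Compute tip speed:
  v_tip = omega * R = 1.4661 * 23.0 = 33.72 m/s
Tip speed ratio:
  TSR = v_tip / v_wind = 33.72 / 9.2 = 3.665

3.665


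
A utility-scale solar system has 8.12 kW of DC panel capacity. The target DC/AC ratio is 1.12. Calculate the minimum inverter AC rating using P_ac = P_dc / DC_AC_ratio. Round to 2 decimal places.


The inverter AC capacity is determined by the DC/AC ratio.
Given: P_dc = 8.12 kW, DC/AC ratio = 1.12
P_ac = P_dc / ratio = 8.12 / 1.12
P_ac = 7.25 kW

7.25


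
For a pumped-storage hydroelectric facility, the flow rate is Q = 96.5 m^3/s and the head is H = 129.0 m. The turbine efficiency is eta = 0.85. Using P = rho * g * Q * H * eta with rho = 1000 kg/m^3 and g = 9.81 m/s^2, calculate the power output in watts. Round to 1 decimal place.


Apply the hydropower formula P = rho * g * Q * H * eta
rho * g = 1000 * 9.81 = 9810.0
P = 9810.0 * 96.5 * 129.0 * 0.85
P = 103801817.3 W

103801817.3


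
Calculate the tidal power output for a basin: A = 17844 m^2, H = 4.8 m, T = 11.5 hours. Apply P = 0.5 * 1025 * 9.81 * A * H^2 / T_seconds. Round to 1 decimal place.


Convert period to seconds: T = 11.5 * 3600 = 41400.0 s
H^2 = 4.8^2 = 23.04
P = 0.5 * rho * g * A * H^2 / T
P = 0.5 * 1025 * 9.81 * 17844 * 23.04 / 41400.0
P = 49927.2 W

49927.2


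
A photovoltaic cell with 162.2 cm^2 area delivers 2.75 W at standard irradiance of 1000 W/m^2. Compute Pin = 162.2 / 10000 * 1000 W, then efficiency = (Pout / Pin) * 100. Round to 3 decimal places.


First compute the input power:
  Pin = area_cm2 / 10000 * G = 162.2 / 10000 * 1000 = 16.22 W
Then compute efficiency:
  Efficiency = (Pout / Pin) * 100 = (2.75 / 16.22) * 100
  Efficiency = 16.954%

16.954


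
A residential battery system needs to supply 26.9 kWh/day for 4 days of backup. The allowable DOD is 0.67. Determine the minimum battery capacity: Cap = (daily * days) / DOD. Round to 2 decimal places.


Total energy needed = daily * days = 26.9 * 4 = 107.6 kWh
Account for depth of discharge:
  Cap = total_energy / DOD = 107.6 / 0.67
  Cap = 160.60 kWh

160.60


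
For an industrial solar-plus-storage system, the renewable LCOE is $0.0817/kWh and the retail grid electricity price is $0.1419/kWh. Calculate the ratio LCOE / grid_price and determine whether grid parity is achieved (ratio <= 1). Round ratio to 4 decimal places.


Compare LCOE to grid price:
  LCOE = $0.0817/kWh, Grid price = $0.1419/kWh
  Ratio = LCOE / grid_price = 0.0817 / 0.1419 = 0.5758
  Grid parity achieved (ratio <= 1)? yes

0.5758


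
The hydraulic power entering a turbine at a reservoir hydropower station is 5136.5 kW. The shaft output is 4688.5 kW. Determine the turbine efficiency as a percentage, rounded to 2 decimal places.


Turbine efficiency = (output power / input power) * 100
eta = (4688.5 / 5136.5) * 100
eta = 91.28%

91.28


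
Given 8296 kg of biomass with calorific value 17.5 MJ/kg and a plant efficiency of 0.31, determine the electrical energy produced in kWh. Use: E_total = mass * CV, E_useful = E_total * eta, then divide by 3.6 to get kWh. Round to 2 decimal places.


Total energy = mass * CV = 8296 * 17.5 = 145180.0 MJ
Useful energy = total * eta = 145180.0 * 0.31 = 45005.8 MJ
Convert to kWh: 45005.8 / 3.6
Useful energy = 12501.61 kWh

12501.61


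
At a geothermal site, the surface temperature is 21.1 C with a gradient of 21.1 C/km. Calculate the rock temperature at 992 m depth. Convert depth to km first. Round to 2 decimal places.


Convert depth to km: 992 / 1000 = 0.992 km
Temperature increase = gradient * depth_km = 21.1 * 0.992 = 20.93 C
Temperature at depth = T_surface + delta_T = 21.1 + 20.93
T = 42.03 C

42.03


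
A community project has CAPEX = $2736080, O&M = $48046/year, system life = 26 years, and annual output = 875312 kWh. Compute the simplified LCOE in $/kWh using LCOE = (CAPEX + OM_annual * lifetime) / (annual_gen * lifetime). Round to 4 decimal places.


Total cost = CAPEX + OM * lifetime = 2736080 + 48046 * 26 = 2736080 + 1249196 = 3985276
Total generation = annual * lifetime = 875312 * 26 = 22758112 kWh
LCOE = 3985276 / 22758112
LCOE = 0.1751 $/kWh

0.1751


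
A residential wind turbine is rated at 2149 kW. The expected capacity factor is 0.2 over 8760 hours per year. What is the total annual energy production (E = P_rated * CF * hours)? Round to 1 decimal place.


Annual energy = rated_kW * capacity_factor * hours_per_year
Given: P_rated = 2149 kW, CF = 0.2, hours = 8760
E = 2149 * 0.2 * 8760
E = 3765048.0 kWh

3765048.0


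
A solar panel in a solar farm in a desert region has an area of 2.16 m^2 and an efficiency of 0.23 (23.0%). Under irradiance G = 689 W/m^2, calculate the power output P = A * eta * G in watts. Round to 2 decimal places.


Use the solar power formula P = A * eta * G.
Given: A = 2.16 m^2, eta = 0.23, G = 689 W/m^2
P = 2.16 * 0.23 * 689
P = 342.30 W

342.30


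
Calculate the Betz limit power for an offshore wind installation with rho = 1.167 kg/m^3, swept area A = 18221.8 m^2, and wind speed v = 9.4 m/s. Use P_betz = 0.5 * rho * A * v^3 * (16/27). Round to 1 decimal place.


The Betz coefficient Cp_max = 16/27 = 0.5926
v^3 = 9.4^3 = 830.584
P_betz = 0.5 * rho * A * v^3 * Cp_max
P_betz = 0.5 * 1.167 * 18221.8 * 830.584 * 0.5926
P_betz = 5233255.2 W

5233255.2


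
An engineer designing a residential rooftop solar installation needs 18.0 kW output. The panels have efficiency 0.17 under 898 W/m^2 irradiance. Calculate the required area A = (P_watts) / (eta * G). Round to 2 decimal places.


Convert target power to watts: P = 18.0 * 1000 = 18000.0 W
Compute denominator: eta * G = 0.17 * 898 = 152.66
Required area A = P / (eta * G) = 18000.0 / 152.66
A = 117.91 m^2

117.91
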